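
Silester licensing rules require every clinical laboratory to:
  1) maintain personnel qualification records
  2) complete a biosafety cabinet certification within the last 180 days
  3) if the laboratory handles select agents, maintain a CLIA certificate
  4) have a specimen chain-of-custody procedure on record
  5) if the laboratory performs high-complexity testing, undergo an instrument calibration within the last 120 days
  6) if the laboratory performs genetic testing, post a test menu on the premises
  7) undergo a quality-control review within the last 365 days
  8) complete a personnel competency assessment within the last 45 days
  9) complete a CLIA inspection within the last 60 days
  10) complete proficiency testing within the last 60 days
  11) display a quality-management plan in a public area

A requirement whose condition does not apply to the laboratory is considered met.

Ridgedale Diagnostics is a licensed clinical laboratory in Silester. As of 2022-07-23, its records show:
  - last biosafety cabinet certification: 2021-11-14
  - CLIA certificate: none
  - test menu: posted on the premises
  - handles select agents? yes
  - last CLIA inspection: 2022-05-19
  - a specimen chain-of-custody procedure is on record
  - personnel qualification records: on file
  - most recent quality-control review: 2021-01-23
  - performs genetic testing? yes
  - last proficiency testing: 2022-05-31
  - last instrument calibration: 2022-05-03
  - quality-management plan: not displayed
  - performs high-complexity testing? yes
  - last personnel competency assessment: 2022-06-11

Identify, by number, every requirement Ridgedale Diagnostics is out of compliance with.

1. personnel qualification records present → met
2. biosafety cabinet certification 251 days ago vs limit 180 → not met
3. condition 'handles select agents' holds; CLIA certificate absent → not met
4. specimen chain-of-custody procedure present → met
5. condition 'performs high-complexity testing' holds; instrument calibration 81 days ago vs limit 120 → met
6. condition 'performs genetic testing' holds; test menu present → met
7. quality-control review 546 days ago vs limit 365 → not met
8. personnel competency assessment 42 days ago vs limit 45 → met
9. CLIA inspection 65 days ago vs limit 60 → not met
10. proficiency testing 53 days ago vs limit 60 → met
11. quality-management plan absent → not met
Not met: 2, 3, 7, 9, 11

2, 3, 7, 9, 11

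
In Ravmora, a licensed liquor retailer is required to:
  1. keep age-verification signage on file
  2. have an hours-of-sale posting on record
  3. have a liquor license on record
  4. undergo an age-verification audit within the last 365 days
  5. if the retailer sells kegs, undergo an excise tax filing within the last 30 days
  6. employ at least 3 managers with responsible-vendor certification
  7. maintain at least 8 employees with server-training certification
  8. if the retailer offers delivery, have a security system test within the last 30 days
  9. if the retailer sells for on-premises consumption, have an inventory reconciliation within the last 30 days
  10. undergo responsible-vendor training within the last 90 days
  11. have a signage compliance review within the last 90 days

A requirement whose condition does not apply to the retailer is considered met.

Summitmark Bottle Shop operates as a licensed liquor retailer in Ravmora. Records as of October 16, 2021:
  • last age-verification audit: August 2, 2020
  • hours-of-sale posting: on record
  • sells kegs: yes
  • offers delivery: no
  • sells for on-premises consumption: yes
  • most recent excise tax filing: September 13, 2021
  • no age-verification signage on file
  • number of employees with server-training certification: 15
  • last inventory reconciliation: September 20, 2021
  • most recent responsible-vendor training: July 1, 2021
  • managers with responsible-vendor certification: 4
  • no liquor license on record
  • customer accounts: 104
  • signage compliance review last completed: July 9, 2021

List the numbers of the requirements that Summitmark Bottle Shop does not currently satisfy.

1, 3, 4, 5, 10, 11

1. age-verification signage absent → not met
2. hours-of-sale posting present → met
3. liquor license absent → not met
4. age-verification audit 440 days ago vs limit 365 → not met
5. condition 'sells kegs' holds; excise tax filing 33 days ago vs limit 30 → not met
6. managers with responsible-vendor certification 4 ≥ 3 → met
7. employees with server-training certification 15 ≥ 8 → met
8. condition 'offers delivery' does not hold → requirement n/a → met
9. condition 'sells for on-premises consumption' holds; inventory reconciliation 26 days ago vs limit 30 → met
10. responsible-vendor training 107 days ago vs limit 90 → not met
11. signage compliance review 99 days ago vs limit 90 → not met
Not met: 1, 3, 4, 5, 10, 11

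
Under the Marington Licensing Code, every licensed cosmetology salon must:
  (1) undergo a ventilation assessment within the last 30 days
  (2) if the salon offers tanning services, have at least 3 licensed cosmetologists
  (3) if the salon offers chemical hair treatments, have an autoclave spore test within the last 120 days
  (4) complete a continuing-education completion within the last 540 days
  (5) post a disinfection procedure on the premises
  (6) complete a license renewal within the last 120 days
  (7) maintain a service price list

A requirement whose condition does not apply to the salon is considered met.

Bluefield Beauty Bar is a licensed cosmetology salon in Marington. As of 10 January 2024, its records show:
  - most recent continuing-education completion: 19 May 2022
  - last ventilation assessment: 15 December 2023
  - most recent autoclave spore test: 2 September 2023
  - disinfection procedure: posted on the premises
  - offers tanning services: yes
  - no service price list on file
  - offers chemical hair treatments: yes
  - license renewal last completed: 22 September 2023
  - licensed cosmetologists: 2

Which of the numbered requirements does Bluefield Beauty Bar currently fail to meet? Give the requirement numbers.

2, 3, 4, 7

1. ventilation assessment 26 days ago vs limit 30 → met
2. condition 'offers tanning services' holds; licensed cosmetologists 2 < 3 → not met
3. condition 'offers chemical hair treatments' holds; autoclave spore test 130 days ago vs limit 120 → not met
4. continuing-education completion 601 days ago vs limit 540 → not met
5. disinfection procedure present → met
6. license renewal 110 days ago vs limit 120 → met
7. service price list absent → not met
Not met: 2, 3, 4, 7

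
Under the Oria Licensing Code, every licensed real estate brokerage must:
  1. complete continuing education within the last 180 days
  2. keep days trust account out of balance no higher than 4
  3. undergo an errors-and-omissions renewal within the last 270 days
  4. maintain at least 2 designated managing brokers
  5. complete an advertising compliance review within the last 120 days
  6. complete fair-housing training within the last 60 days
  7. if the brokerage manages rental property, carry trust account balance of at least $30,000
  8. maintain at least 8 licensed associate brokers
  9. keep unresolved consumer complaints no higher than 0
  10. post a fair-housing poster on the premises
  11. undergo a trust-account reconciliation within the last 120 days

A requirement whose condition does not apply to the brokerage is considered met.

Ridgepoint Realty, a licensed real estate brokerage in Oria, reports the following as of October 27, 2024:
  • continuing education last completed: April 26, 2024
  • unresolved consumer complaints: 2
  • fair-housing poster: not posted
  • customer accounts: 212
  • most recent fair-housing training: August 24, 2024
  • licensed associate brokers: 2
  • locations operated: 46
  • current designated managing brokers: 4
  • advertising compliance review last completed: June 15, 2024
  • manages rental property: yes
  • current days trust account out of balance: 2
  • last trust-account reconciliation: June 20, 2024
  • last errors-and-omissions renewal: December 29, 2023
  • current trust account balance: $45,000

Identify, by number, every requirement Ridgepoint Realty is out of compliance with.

1, 3, 5, 6, 8, 9, 10, 11

1. continuing education 184 days ago vs limit 180 → not met
2. days trust account out of balance 2 ≤ 4 → met
3. errors-and-omissions renewal 303 days ago vs limit 270 → not met
4. designated managing brokers 4 ≥ 2 → met
5. advertising compliance review 134 days ago vs limit 120 → not met
6. fair-housing training 64 days ago vs limit 60 → not met
7. condition 'manages rental property' holds; trust account balance $45,000 ≥ $30,000 → met
8. licensed associate brokers 2 < 8 → not met
9. unresolved consumer complaints 2 > 0 → not met
10. fair-housing poster absent → not met
11. trust-account reconciliation 129 days ago vs limit 120 → not met
Not met: 1, 3, 5, 6, 8, 9, 10, 11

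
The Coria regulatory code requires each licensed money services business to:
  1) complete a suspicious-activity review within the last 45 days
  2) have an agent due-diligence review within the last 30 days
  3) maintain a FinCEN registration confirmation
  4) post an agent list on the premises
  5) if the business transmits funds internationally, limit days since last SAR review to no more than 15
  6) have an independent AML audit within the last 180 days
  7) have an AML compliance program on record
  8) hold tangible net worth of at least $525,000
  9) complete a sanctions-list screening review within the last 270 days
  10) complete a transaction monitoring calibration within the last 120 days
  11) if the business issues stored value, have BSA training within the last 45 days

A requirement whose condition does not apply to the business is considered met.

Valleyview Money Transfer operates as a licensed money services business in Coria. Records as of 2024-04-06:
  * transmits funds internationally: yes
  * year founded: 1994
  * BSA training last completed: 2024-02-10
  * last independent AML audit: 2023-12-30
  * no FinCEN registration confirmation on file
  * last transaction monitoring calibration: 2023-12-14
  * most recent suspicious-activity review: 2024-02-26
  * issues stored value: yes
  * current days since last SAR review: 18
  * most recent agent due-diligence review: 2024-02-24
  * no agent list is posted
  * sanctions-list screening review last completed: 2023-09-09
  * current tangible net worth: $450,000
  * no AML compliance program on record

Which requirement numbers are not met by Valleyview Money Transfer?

2, 3, 4, 5, 7, 8, 11

1. suspicious-activity review 40 days ago vs limit 45 → met
2. agent due-diligence review 42 days ago vs limit 30 → not met
3. FinCEN registration confirmation absent → not met
4. agent list absent → not met
5. condition 'transmits funds internationally' holds; days since last SAR review 18 > 15 → not met
6. independent AML audit 98 days ago vs limit 180 → met
7. AML compliance program absent → not met
8. tangible net worth $450,000 < $525,000 → not met
9. sanctions-list screening review 210 days ago vs limit 270 → met
10. transaction monitoring calibration 114 days ago vs limit 120 → met
11. condition 'issues stored value' holds; BSA training 56 days ago vs limit 45 → not met
Not met: 2, 3, 4, 5, 7, 8, 11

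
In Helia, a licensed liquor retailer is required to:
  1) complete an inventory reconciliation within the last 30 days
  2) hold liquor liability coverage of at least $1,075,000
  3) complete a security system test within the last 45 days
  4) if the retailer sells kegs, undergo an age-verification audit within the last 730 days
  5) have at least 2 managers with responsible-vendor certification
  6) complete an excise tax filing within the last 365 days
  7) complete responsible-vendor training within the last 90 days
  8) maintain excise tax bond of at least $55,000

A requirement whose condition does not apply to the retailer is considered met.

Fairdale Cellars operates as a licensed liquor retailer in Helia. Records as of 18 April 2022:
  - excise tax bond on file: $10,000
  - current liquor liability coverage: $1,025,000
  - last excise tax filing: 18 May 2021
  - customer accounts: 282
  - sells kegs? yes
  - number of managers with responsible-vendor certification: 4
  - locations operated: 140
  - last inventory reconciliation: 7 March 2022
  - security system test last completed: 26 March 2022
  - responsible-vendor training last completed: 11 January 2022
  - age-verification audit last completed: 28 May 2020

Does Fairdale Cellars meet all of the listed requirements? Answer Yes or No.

No

1. inventory reconciliation 42 days ago vs limit 30 → not met
2. liquor liability coverage $1,025,000 < $1,075,000 → not met
3. security system test 23 days ago vs limit 45 → met
4. condition 'sells kegs' holds; age-verification audit 690 days ago vs limit 730 → met
5. managers with responsible-vendor certification 4 ≥ 2 → met
6. excise tax filing 335 days ago vs limit 365 → met
7. responsible-vendor training 97 days ago vs limit 90 → not met
8. excise tax bond $10,000 < $55,000 → not met
Not met: 1, 2, 7, 8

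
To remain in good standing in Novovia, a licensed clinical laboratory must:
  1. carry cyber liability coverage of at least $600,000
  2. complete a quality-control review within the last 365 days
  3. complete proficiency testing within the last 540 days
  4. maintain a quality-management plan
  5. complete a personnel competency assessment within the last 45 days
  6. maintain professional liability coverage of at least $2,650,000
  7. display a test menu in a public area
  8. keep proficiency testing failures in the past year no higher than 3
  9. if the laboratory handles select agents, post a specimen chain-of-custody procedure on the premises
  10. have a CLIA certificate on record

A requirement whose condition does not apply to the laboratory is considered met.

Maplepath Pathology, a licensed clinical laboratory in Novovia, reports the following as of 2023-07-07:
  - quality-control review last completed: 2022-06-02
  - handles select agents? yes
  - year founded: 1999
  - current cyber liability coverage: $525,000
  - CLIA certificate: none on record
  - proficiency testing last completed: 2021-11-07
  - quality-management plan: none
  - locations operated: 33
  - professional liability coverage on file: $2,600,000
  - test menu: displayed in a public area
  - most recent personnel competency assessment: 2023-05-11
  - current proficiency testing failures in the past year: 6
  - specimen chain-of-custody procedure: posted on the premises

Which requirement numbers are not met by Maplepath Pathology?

1. cyber liability coverage $525,000 < $600,000 → not met
2. quality-control review 400 days ago vs limit 365 → not met
3. proficiency testing 607 days ago vs limit 540 → not met
4. quality-management plan absent → not met
5. personnel competency assessment 57 days ago vs limit 45 → not met
6. professional liability coverage $2,600,000 < $2,650,000 → not met
7. test menu present → met
8. proficiency testing failures in the past year 6 > 3 → not met
9. condition 'handles select agents' holds; specimen chain-of-custody procedure present → met
10. CLIA certificate absent → not met
Not met: 1, 2, 3, 4, 5, 6, 8, 10

1, 2, 3, 4, 5, 6, 8, 10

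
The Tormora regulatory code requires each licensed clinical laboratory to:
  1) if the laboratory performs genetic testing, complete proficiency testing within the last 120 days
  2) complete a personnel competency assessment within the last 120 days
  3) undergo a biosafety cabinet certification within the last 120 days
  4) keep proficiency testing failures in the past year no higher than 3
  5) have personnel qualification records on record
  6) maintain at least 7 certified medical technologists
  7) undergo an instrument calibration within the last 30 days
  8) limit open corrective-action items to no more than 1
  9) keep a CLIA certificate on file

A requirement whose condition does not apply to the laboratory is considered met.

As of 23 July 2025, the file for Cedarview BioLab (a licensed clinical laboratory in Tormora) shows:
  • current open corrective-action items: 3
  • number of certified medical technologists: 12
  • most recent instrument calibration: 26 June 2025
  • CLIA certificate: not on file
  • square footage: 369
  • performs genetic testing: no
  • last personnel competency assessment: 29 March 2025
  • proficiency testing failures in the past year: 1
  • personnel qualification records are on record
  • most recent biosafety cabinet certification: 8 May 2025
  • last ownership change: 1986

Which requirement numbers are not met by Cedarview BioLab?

1. condition 'performs genetic testing' does not hold → requirement n/a → met
2. personnel competency assessment 116 days ago vs limit 120 → met
3. biosafety cabinet certification 76 days ago vs limit 120 → met
4. proficiency testing failures in the past year 1 ≤ 3 → met
5. personnel qualification records present → met
6. certified medical technologists 12 ≥ 7 → met
7. instrument calibration 27 days ago vs limit 30 → met
8. open corrective-action items 3 > 1 → not met
9. CLIA certificate absent → not met
Not met: 8, 9

8, 9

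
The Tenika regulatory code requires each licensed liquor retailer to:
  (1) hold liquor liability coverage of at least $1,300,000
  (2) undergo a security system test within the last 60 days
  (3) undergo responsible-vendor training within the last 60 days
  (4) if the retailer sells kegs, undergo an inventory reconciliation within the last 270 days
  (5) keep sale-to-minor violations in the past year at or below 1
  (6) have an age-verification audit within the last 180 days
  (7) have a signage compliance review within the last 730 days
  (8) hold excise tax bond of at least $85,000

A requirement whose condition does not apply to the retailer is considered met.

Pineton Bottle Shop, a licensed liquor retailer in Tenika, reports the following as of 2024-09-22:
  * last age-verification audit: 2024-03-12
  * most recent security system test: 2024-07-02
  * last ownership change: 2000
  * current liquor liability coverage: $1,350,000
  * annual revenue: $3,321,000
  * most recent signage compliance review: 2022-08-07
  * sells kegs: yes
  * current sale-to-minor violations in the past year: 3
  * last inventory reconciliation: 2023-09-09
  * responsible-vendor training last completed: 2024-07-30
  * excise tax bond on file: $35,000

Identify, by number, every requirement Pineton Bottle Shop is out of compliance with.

2, 4, 5, 6, 7, 8

1. liquor liability coverage $1,350,000 ≥ $1,300,000 → met
2. security system test 82 days ago vs limit 60 → not met
3. responsible-vendor training 54 days ago vs limit 60 → met
4. condition 'sells kegs' holds; inventory reconciliation 379 days ago vs limit 270 → not met
5. sale-to-minor violations in the past year 3 > 1 → not met
6. age-verification audit 194 days ago vs limit 180 → not met
7. signage compliance review 777 days ago vs limit 730 → not met
8. excise tax bond $35,000 < $85,000 → not met
Not met: 2, 4, 5, 6, 7, 8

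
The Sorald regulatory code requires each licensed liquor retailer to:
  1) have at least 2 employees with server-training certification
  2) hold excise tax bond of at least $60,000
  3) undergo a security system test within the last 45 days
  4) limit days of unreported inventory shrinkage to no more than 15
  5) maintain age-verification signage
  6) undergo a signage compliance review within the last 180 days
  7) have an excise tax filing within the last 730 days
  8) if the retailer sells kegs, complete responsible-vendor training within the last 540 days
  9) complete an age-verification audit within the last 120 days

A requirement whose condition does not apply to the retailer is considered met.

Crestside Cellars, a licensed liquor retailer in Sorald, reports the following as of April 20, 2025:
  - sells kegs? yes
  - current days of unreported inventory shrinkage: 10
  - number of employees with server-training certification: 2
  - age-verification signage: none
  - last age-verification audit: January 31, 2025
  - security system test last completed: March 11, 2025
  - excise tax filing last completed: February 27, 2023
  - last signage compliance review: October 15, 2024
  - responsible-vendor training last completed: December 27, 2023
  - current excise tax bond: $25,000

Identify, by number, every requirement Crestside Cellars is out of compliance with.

1. employees with server-training certification 2 ≥ 2 → met
2. excise tax bond $25,000 < $60,000 → not met
3. security system test 40 days ago vs limit 45 → met
4. days of unreported inventory shrinkage 10 ≤ 15 → met
5. age-verification signage absent → not met
6. signage compliance review 187 days ago vs limit 180 → not met
7. excise tax filing 783 days ago vs limit 730 → not met
8. condition 'sells kegs' holds; responsible-vendor training 480 days ago vs limit 540 → met
9. age-verification audit 79 days ago vs limit 120 → met
Not met: 2, 5, 6, 7

2, 5, 6, 7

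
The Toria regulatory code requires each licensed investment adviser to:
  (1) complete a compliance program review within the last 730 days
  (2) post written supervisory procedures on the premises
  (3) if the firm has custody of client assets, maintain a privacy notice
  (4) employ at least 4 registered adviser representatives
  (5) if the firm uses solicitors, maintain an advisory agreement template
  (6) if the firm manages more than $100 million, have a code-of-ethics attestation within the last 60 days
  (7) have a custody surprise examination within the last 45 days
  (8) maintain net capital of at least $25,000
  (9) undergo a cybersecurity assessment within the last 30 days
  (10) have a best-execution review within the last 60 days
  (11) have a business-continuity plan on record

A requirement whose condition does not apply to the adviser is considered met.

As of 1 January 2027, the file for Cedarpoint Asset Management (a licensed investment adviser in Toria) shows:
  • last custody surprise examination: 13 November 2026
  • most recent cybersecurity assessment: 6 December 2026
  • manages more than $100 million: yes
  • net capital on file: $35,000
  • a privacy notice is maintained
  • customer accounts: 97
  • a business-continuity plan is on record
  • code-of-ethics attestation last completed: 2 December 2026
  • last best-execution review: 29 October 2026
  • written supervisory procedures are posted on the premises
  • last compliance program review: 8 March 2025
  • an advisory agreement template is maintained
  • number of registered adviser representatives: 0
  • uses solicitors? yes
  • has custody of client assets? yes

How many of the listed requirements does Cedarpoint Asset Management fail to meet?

1. compliance program review 664 days ago vs limit 730 → met
2. written supervisory procedures present → met
3. condition 'has custody of client assets' holds; privacy notice present → met
4. registered adviser representatives 0 < 4 → not met
5. condition 'uses solicitors' holds; advisory agreement template present → met
6. condition 'manages more than $100 million' holds; code-of-ethics attestation 30 days ago vs limit 60 → met
7. custody surprise examination 49 days ago vs limit 45 → not met
8. net capital $35,000 ≥ $25,000 → met
9. cybersecurity assessment 26 days ago vs limit 30 → met
10. best-execution review 64 days ago vs limit 60 → not met
11. business-continuity plan present → met
Not met: 3 of 11

3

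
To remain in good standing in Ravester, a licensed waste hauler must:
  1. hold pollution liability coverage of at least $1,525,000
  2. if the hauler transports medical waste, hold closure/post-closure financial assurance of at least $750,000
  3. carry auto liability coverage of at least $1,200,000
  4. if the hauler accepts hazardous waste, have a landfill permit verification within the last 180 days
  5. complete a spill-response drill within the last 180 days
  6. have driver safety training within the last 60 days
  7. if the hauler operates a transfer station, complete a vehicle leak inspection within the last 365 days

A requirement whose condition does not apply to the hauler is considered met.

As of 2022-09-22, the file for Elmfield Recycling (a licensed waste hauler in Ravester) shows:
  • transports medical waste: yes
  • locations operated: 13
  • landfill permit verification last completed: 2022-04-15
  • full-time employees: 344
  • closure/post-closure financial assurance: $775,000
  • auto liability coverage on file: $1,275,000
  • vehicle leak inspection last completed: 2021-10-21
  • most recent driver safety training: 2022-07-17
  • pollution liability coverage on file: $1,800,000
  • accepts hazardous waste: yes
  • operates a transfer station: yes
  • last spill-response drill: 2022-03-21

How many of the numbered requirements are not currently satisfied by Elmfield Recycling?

2

1. pollution liability coverage $1,800,000 ≥ $1,525,000 → met
2. condition 'transports medical waste' holds; closure/post-closure financial assurance $775,000 ≥ $750,000 → met
3. auto liability coverage $1,275,000 ≥ $1,200,000 → met
4. condition 'accepts hazardous waste' holds; landfill permit verification 160 days ago vs limit 180 → met
5. spill-response drill 185 days ago vs limit 180 → not met
6. driver safety training 67 days ago vs limit 60 → not met
7. condition 'operates a transfer station' holds; vehicle leak inspection 336 days ago vs limit 365 → met
Not met: 2 of 7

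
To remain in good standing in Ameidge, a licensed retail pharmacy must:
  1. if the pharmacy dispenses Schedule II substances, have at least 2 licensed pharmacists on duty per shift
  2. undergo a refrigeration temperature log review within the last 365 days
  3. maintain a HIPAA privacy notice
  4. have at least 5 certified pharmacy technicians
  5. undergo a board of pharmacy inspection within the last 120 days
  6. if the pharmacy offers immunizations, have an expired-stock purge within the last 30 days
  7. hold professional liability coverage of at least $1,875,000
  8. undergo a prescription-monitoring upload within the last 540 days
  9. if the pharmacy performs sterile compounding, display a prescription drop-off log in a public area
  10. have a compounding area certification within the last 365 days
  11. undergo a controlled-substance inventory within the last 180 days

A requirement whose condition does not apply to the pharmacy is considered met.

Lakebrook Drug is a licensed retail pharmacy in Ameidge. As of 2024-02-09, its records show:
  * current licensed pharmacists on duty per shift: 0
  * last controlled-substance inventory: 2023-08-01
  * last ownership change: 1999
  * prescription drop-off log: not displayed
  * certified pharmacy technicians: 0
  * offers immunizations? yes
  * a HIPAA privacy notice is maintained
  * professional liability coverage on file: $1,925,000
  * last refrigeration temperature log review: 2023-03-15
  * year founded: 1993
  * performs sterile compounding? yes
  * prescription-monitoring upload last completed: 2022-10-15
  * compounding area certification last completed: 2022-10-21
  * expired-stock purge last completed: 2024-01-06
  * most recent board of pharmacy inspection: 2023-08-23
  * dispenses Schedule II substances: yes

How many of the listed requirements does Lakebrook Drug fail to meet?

7

1. condition 'dispenses Schedule II substances' holds; licensed pharmacists on duty per shift 0 < 2 → not met
2. refrigeration temperature log review 331 days ago vs limit 365 → met
3. HIPAA privacy notice present → met
4. certified pharmacy technicians 0 < 5 → not met
5. board of pharmacy inspection 170 days ago vs limit 120 → not met
6. condition 'offers immunizations' holds; expired-stock purge 34 days ago vs limit 30 → not met
7. professional liability coverage $1,925,000 ≥ $1,875,000 → met
8. prescription-monitoring upload 482 days ago vs limit 540 → met
9. condition 'performs sterile compounding' holds; prescription drop-off log absent → not met
10. compounding area certification 476 days ago vs limit 365 → not met
11. controlled-substance inventory 192 days ago vs limit 180 → not met
Not met: 7 of 11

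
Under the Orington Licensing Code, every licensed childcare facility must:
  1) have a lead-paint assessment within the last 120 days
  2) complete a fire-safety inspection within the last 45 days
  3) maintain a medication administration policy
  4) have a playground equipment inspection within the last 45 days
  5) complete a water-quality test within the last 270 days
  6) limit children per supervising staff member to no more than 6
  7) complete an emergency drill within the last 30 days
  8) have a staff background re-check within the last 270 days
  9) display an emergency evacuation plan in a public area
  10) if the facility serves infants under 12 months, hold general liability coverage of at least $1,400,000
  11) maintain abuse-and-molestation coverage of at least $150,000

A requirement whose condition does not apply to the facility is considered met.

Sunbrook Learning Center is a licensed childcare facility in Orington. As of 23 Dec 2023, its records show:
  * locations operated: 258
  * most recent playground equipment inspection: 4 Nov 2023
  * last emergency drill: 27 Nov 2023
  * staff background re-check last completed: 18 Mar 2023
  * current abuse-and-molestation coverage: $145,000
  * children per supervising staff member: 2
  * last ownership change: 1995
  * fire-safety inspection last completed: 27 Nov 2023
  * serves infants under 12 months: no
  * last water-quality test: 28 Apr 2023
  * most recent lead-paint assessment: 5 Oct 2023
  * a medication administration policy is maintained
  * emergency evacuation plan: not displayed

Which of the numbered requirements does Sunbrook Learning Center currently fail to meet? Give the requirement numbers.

4, 8, 9, 11

1. lead-paint assessment 79 days ago vs limit 120 → met
2. fire-safety inspection 26 days ago vs limit 45 → met
3. medication administration policy present → met
4. playground equipment inspection 49 days ago vs limit 45 → not met
5. water-quality test 239 days ago vs limit 270 → met
6. children per supervising staff member 2 ≤ 6 → met
7. emergency drill 26 days ago vs limit 30 → met
8. staff background re-check 280 days ago vs limit 270 → not met
9. emergency evacuation plan absent → not met
10. condition 'serves infants under 12 months' does not hold → requirement n/a → met
11. abuse-and-molestation coverage $145,000 < $150,000 → not met
Not met: 4, 8, 9, 11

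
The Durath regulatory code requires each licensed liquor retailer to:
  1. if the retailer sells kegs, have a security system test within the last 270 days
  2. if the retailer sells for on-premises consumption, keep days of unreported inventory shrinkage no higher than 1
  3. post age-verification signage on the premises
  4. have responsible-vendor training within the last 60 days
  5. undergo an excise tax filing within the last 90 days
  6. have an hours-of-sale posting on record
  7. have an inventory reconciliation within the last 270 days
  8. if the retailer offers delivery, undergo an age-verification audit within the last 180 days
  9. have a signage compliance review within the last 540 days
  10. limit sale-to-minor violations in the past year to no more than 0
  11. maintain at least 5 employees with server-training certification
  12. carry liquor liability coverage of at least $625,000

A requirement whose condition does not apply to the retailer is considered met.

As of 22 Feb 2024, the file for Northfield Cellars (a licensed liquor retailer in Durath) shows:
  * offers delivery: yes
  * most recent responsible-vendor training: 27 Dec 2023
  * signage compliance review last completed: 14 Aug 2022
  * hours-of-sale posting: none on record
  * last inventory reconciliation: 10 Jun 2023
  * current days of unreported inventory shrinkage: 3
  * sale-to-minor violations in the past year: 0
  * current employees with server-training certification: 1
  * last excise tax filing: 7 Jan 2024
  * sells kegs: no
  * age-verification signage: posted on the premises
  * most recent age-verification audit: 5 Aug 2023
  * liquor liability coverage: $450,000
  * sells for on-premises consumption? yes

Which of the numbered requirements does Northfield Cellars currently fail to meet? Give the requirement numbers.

1. condition 'sells kegs' does not hold → requirement n/a → met
2. condition 'sells for on-premises consumption' holds; days of unreported inventory shrinkage 3 > 1 → not met
3. age-verification signage present → met
4. responsible-vendor training 57 days ago vs limit 60 → met
5. excise tax filing 46 days ago vs limit 90 → met
6. hours-of-sale posting absent → not met
7. inventory reconciliation 257 days ago vs limit 270 → met
8. condition 'offers delivery' holds; age-verification audit 201 days ago vs limit 180 → not met
9. signage compliance review 557 days ago vs limit 540 → not met
10. sale-to-minor violations in the past year 0 ≤ 0 → met
11. employees with server-training certification 1 < 5 → not met
12. liquor liability coverage $450,000 < $625,000 → not met
Not met: 2, 6, 8, 9, 11, 12

2, 6, 8, 9, 11, 12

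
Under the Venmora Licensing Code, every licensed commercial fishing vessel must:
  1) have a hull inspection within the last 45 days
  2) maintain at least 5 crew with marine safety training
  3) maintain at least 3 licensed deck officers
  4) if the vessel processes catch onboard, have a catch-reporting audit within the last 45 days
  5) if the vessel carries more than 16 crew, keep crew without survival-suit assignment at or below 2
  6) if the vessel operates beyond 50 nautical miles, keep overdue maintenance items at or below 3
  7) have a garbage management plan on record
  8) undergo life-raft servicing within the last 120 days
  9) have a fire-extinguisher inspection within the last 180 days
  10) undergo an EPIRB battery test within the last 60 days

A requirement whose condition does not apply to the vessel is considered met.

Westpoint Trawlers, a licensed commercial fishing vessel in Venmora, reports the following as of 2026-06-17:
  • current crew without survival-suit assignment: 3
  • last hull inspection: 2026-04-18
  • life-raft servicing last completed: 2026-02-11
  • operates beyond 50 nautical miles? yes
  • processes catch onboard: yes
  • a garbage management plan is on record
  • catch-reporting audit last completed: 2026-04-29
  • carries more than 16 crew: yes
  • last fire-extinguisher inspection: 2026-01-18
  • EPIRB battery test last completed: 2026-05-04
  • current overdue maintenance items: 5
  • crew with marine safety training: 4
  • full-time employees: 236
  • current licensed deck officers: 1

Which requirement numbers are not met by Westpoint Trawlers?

1, 2, 3, 4, 5, 6, 8

1. hull inspection 60 days ago vs limit 45 → not met
2. crew with marine safety training 4 < 5 → not met
3. licensed deck officers 1 < 3 → not met
4. condition 'processes catch onboard' holds; catch-reporting audit 49 days ago vs limit 45 → not met
5. condition 'carries more than 16 crew' holds; crew without survival-suit assignment 3 > 2 → not met
6. condition 'operates beyond 50 nautical miles' holds; overdue maintenance items 5 > 3 → not met
7. garbage management plan present → met
8. life-raft servicing 126 days ago vs limit 120 → not met
9. fire-extinguisher inspection 150 days ago vs limit 180 → met
10. EPIRB battery test 44 days ago vs limit 60 → met
Not met: 1, 2, 3, 4, 5, 6, 8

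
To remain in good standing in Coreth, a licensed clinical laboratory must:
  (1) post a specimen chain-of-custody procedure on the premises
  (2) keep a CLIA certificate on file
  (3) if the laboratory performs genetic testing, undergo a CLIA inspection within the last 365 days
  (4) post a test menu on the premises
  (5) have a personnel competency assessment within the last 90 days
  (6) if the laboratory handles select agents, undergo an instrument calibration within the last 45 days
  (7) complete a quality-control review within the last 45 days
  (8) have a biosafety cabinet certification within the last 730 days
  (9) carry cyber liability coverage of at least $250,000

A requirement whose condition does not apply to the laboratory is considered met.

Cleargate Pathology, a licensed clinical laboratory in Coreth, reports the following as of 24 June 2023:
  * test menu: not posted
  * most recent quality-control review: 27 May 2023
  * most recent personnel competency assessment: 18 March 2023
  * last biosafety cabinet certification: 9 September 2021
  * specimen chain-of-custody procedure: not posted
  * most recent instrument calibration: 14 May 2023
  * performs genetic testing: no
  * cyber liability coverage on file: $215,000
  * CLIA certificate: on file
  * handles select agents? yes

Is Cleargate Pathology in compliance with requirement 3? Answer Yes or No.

Yes

3. condition 'performs genetic testing' does not hold → requirement n/a → met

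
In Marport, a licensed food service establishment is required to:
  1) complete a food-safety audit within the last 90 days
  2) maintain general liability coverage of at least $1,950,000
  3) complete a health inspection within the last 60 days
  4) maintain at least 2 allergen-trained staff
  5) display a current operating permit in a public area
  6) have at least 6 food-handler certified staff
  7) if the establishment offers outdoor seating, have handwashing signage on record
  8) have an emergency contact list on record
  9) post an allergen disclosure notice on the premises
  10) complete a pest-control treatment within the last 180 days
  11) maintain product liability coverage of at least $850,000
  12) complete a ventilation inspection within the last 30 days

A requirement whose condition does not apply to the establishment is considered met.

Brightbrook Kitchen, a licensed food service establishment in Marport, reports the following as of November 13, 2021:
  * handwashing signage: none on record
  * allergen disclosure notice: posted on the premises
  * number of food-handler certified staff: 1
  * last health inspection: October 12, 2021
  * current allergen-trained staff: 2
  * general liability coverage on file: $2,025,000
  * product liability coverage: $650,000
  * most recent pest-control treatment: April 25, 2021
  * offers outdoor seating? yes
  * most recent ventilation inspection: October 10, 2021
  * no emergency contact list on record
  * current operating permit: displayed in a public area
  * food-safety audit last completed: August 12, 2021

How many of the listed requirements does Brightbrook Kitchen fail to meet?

1. food-safety audit 93 days ago vs limit 90 → not met
2. general liability coverage $2,025,000 ≥ $1,950,000 → met
3. health inspection 32 days ago vs limit 60 → met
4. allergen-trained staff 2 ≥ 2 → met
5. current operating permit present → met
6. food-handler certified staff 1 < 6 → not met
7. condition 'offers outdoor seating' holds; handwashing signage absent → not met
8. emergency contact list absent → not met
9. allergen disclosure notice present → met
10. pest-control treatment 202 days ago vs limit 180 → not met
11. product liability coverage $650,000 < $850,000 → not met
12. ventilation inspection 34 days ago vs limit 30 → not met
Not met: 7 of 12

7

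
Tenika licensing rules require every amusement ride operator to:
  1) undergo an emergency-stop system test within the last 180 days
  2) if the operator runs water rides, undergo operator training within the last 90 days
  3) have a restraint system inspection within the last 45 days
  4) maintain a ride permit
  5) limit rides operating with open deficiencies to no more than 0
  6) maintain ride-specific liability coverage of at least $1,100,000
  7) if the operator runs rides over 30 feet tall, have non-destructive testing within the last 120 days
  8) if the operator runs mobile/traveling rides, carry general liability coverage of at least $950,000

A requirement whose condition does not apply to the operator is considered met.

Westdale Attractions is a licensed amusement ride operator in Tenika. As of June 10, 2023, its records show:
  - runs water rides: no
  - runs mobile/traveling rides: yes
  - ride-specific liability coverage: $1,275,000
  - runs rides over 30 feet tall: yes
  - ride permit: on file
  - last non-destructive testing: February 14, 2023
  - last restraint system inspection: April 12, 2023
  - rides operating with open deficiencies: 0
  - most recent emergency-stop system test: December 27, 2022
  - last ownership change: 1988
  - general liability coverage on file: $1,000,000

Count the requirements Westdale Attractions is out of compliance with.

1. emergency-stop system test 165 days ago vs limit 180 → met
2. condition 'runs water rides' does not hold → requirement n/a → met
3. restraint system inspection 59 days ago vs limit 45 → not met
4. ride permit present → met
5. rides operating with open deficiencies 0 ≤ 0 → met
6. ride-specific liability coverage $1,275,000 ≥ $1,100,000 → met
7. condition 'runs rides over 30 feet tall' holds; non-destructive testing 116 days ago vs limit 120 → met
8. condition 'runs mobile/traveling rides' holds; general liability coverage $1,000,000 ≥ $950,000 → met
Not met: 1 of 8

1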